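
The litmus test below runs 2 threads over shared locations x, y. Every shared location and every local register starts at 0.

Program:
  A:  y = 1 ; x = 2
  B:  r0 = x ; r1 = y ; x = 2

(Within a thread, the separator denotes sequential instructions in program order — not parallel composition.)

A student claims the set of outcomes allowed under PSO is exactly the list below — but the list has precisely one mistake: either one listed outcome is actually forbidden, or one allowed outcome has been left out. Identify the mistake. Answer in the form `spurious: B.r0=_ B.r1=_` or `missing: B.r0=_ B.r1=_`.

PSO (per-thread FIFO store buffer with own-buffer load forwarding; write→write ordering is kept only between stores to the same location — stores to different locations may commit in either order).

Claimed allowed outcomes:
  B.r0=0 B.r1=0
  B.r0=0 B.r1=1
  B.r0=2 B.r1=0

outcome vector order: (B.r0,B.r1)
PSO (4): (0,0), (0,1), (2,0), (2,1)
PSO∖claimed = {(2,1)}

missing: B.r0=2 B.r1=1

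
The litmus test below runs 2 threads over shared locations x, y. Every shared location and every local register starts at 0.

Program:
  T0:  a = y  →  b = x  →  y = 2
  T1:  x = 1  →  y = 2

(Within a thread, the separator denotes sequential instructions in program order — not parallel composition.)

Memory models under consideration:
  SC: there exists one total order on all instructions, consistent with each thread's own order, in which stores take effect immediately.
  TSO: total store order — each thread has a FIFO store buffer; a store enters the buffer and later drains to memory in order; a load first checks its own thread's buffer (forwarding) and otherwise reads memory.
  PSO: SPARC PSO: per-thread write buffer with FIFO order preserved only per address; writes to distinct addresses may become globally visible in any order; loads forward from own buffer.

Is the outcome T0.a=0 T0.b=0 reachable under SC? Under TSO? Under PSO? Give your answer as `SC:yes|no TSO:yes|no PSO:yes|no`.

SC:yes TSO:yes PSO:yes

outcome vector order: (T0.a,T0.b)
under SC → <0 0> <0 1> <2 1>
under TSO → <0 0> <0 1> <2 1>
under PSO → <0 0> <0 1> <2 0> <2 1>
target <0 0> ∈ {SC,TSO,PSO}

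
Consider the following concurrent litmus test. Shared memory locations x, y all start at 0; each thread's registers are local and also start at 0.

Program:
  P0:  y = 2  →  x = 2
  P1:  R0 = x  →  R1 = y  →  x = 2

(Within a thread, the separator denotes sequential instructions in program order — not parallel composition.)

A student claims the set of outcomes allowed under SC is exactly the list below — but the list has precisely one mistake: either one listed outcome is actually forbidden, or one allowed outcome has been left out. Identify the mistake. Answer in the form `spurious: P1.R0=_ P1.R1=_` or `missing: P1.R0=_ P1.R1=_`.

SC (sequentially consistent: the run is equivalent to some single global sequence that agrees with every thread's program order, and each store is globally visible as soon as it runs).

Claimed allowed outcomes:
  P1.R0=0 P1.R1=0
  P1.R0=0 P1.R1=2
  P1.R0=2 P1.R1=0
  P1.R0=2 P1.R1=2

spurious: P1.R0=2 P1.R1=0

outcome vector order: (P1.R0,P1.R1)
under SC → (0,0) (0,2) (2,2)
claimed∖SC = {(2,0)}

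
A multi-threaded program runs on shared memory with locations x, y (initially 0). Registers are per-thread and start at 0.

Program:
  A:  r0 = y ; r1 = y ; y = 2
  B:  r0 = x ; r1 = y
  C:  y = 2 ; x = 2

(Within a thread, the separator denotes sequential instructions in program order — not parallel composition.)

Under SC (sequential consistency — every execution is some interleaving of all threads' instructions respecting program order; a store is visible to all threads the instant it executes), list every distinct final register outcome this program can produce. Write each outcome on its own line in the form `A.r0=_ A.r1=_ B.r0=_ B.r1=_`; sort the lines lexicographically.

outcome vector order: (A.r0,A.r1,B.r0,B.r1)
|SC outcomes| = 9

A.r0=0 A.r1=0 B.r0=0 B.r1=0
A.r0=0 A.r1=0 B.r0=0 B.r1=2
A.r0=0 A.r1=0 B.r0=2 B.r1=2
A.r0=0 A.r1=2 B.r0=0 B.r1=0
A.r0=0 A.r1=2 B.r0=0 B.r1=2
A.r0=0 A.r1=2 B.r0=2 B.r1=2
A.r0=2 A.r1=2 B.r0=0 B.r1=0
A.r0=2 A.r1=2 B.r0=0 B.r1=2
A.r0=2 A.r1=2 B.r0=2 B.r1=2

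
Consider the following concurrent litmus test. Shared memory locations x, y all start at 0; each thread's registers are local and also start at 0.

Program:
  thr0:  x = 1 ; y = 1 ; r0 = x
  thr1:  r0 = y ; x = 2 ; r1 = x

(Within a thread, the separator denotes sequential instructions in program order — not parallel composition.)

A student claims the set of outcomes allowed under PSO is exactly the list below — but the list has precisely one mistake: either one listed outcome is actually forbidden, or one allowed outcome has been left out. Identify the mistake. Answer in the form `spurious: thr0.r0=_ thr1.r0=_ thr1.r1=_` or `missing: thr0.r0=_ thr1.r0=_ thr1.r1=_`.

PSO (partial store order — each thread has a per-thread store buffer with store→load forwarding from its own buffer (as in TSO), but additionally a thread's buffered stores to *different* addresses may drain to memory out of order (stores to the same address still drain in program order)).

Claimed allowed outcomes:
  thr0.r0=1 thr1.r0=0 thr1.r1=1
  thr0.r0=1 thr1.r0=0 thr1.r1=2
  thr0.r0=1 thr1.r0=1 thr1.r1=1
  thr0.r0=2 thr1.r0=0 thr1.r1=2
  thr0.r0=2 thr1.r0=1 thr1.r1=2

missing: thr0.r0=1 thr1.r0=1 thr1.r1=2

outcome vector order: (thr0.r0,thr1.r0,thr1.r1)
[PSO] allowed = {101 102 111 112 202 212}
PSO∖claimed = {112}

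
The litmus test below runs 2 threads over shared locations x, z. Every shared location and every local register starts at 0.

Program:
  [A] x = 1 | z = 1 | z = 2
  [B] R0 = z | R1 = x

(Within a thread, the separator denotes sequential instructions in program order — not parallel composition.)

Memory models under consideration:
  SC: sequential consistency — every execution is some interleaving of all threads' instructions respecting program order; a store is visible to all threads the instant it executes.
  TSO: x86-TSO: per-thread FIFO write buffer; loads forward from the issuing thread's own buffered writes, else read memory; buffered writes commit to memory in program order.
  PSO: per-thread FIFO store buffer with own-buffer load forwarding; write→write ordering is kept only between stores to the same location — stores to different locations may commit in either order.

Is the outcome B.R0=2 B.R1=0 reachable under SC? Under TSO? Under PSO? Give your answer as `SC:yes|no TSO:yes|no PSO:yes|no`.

SC:no TSO:no PSO:yes

outcome vector order: (B.R0,B.R1)
under SC → <0 0>; <0 1>; <1 1>; <2 1>
under TSO → <0 0>; <0 1>; <1 1>; <2 1>
under PSO → <0 0>; <0 1>; <1 0>; <1 1>; <2 0>; <2 1>
target <2 0> ∈ {PSO}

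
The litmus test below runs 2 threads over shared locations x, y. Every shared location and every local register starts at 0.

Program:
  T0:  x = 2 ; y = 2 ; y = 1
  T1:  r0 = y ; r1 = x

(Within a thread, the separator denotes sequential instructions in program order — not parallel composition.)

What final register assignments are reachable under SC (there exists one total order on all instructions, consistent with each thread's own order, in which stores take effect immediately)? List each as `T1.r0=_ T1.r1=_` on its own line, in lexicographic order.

outcome vector order: (T1.r0,T1.r1)
|SC outcomes| = 4

T1.r0=0 T1.r1=0
T1.r0=0 T1.r1=2
T1.r0=1 T1.r1=2
T1.r0=2 T1.r1=2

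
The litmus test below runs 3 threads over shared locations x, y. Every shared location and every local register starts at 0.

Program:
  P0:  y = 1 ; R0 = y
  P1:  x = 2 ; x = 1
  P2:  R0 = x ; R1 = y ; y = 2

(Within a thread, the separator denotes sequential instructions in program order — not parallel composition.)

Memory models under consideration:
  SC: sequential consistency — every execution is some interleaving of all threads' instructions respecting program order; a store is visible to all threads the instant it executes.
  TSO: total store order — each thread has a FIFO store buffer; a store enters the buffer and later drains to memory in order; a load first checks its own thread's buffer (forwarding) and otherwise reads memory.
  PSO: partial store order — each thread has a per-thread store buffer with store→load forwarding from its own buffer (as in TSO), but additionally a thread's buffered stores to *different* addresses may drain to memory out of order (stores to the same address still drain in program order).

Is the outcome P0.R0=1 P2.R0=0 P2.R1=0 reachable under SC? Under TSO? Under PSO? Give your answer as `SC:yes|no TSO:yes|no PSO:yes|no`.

SC:yes TSO:yes PSO:yes

outcome vector order: (P0.R0,P2.R0,P2.R1)
SC: 12 outcomes — {100 101 110 111 120 121 200 201 210 211 220 221}
TSO: 12 outcomes — {100 101 110 111 120 121 200 201 210 211 220 221}
PSO: 12 outcomes — {100 101 110 111 120 121 200 201 210 211 220 221}
target 100 ∈ {SC,TSO,PSO}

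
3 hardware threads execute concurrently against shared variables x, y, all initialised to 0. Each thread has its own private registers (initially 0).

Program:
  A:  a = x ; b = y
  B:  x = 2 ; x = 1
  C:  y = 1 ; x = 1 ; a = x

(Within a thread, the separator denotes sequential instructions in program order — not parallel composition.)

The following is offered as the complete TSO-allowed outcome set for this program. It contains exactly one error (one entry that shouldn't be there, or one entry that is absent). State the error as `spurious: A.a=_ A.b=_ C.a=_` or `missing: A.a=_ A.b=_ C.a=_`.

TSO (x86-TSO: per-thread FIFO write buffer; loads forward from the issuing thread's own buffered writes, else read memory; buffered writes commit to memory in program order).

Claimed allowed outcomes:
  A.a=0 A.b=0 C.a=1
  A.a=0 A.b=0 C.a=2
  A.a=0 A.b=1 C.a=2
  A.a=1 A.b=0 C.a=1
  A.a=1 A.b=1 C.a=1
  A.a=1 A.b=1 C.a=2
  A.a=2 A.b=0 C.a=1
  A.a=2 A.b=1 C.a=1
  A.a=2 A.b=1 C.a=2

outcome vector order: (A.a,A.b,C.a)
under TSO → <0 0 1> <0 0 2> <0 1 1> <0 1 2> <1 0 1> <1 1 1> <1 1 2> <2 0 1> <2 1 1> <2 1 2>
TSO∖claimed = {<0 1 1>}

missing: A.a=0 A.b=1 C.a=1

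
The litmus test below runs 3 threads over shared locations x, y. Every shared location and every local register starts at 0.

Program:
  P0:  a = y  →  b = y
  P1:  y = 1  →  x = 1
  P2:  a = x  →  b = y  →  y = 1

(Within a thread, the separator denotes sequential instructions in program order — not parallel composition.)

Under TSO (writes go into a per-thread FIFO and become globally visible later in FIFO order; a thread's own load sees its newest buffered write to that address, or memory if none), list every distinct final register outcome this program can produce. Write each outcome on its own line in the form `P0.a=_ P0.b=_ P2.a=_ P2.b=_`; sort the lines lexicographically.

P0.a=0 P0.b=0 P2.a=0 P2.b=0
P0.a=0 P0.b=0 P2.a=0 P2.b=1
P0.a=0 P0.b=0 P2.a=1 P2.b=1
P0.a=0 P0.b=1 P2.a=0 P2.b=0
P0.a=0 P0.b=1 P2.a=0 P2.b=1
P0.a=0 P0.b=1 P2.a=1 P2.b=1
P0.a=1 P0.b=1 P2.a=0 P2.b=0
P0.a=1 P0.b=1 P2.a=0 P2.b=1
P0.a=1 P0.b=1 P2.a=1 P2.b=1

outcome vector order: (P0.a,P0.b,P2.a,P2.b)
|TSO outcomes| = 9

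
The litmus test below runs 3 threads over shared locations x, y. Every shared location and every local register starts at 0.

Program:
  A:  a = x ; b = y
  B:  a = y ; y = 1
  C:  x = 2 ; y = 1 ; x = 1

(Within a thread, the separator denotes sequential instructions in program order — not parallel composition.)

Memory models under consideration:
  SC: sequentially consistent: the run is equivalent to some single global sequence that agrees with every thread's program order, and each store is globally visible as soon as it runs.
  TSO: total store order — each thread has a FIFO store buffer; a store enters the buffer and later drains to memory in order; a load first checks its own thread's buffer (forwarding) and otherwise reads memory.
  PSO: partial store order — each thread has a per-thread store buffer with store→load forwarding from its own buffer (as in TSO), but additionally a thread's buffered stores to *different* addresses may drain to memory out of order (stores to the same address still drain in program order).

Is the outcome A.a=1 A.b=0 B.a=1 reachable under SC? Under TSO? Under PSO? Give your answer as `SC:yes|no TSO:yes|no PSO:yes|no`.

outcome vector order: (A.a,A.b,B.a)
[SC] allowed = {<0 0 0> <0 0 1> <0 1 0> <0 1 1> <1 1 0> <1 1 1> <2 0 0> <2 0 1> <2 1 0> <2 1 1>}
[TSO] allowed = {<0 0 0> <0 0 1> <0 1 0> <0 1 1> <1 1 0> <1 1 1> <2 0 0> <2 0 1> <2 1 0> <2 1 1>}
[PSO] allowed = {<0 0 0> <0 0 1> <0 1 0> <0 1 1> <1 0 0> <1 0 1> <1 1 0> <1 1 1> <2 0 0> <2 0 1> <2 1 0> <2 1 1>}
target <1 0 1> ∈ {PSO}

SC:no TSO:no PSO:yes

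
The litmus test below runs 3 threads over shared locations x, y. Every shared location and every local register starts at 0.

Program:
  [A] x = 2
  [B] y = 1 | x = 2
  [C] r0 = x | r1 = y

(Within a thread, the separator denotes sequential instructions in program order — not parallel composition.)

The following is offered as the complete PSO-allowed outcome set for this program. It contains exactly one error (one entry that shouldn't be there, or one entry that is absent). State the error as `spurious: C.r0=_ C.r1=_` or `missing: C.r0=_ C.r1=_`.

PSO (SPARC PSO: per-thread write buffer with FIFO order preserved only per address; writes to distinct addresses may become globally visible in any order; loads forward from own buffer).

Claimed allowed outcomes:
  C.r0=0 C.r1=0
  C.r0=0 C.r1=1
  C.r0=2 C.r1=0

outcome vector order: (C.r0,C.r1)
[PSO] allowed = {(0,0) (0,1) (2,0) (2,1)}
PSO∖claimed = {(2,1)}

missing: C.r0=2 C.r1=1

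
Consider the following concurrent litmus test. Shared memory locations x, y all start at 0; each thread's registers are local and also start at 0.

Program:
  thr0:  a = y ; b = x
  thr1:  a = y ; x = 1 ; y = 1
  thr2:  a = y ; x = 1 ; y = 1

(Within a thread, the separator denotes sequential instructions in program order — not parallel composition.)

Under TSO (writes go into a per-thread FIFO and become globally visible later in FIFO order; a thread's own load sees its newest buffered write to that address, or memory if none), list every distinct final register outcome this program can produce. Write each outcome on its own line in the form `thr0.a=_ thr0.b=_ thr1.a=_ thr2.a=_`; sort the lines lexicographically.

thr0.a=0 thr0.b=0 thr1.a=0 thr2.a=0
thr0.a=0 thr0.b=0 thr1.a=0 thr2.a=1
thr0.a=0 thr0.b=0 thr1.a=1 thr2.a=0
thr0.a=0 thr0.b=1 thr1.a=0 thr2.a=0
thr0.a=0 thr0.b=1 thr1.a=0 thr2.a=1
thr0.a=0 thr0.b=1 thr1.a=1 thr2.a=0
thr0.a=1 thr0.b=1 thr1.a=0 thr2.a=0
thr0.a=1 thr0.b=1 thr1.a=0 thr2.a=1
thr0.a=1 thr0.b=1 thr1.a=1 thr2.a=0

outcome vector order: (thr0.a,thr0.b,thr1.a,thr2.a)
|TSO outcomes| = 9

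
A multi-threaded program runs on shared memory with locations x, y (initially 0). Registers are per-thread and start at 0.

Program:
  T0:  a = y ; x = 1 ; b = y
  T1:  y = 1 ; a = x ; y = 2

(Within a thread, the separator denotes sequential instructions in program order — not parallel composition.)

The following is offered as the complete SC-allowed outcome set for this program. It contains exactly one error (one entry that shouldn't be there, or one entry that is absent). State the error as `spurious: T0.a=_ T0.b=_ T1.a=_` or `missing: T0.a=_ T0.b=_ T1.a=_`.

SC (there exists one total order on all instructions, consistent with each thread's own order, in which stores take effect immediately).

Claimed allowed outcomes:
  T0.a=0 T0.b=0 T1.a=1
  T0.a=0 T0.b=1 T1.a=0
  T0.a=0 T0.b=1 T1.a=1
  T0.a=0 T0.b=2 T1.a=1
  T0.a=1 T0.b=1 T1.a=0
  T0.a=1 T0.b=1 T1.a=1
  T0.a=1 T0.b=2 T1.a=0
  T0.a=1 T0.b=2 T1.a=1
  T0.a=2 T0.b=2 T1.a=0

missing: T0.a=0 T0.b=2 T1.a=0

outcome vector order: (T0.a,T0.b,T1.a)
under SC → <0 0 1> <0 1 0> <0 1 1> <0 2 0> <0 2 1> <1 1 0> <1 1 1> <1 2 0> <1 2 1> <2 2 0>
SC∖claimed = {<0 2 0>}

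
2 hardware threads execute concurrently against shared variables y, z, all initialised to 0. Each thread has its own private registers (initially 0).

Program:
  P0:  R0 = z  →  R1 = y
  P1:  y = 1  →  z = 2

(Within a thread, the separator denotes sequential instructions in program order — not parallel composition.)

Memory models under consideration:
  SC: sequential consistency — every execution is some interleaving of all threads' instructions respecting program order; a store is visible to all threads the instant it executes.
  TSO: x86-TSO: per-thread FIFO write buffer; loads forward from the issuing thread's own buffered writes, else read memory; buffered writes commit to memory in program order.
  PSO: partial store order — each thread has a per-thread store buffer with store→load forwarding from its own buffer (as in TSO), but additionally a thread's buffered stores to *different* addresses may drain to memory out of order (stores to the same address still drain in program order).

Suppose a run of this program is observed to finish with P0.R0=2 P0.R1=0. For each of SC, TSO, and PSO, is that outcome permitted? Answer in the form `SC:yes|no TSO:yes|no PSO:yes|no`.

outcome vector order: (P0.R0,P0.R1)
under SC → 00, 01, 21
under TSO → 00, 01, 21
under PSO → 00, 01, 20, 21
target 20 ∈ {PSO}

SC:no TSO:no PSO:yes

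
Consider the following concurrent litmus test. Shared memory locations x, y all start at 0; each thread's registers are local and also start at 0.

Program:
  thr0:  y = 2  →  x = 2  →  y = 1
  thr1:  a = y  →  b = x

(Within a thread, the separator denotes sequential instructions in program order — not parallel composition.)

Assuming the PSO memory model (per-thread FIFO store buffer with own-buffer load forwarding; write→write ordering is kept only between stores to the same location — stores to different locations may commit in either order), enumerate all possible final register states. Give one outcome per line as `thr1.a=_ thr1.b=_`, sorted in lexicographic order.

thr1.a=0 thr1.b=0
thr1.a=0 thr1.b=2
thr1.a=1 thr1.b=0
thr1.a=1 thr1.b=2
thr1.a=2 thr1.b=0
thr1.a=2 thr1.b=2

outcome vector order: (thr1.a,thr1.b)
|PSO outcomes| = 6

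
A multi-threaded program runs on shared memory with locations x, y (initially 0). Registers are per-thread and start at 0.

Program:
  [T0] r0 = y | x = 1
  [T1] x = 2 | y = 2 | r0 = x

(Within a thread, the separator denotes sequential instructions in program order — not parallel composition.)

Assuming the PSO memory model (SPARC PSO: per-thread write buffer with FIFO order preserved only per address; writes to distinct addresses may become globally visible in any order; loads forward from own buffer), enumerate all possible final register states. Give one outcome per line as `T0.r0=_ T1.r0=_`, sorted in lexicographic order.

T0.r0=0 T1.r0=1
T0.r0=0 T1.r0=2
T0.r0=2 T1.r0=1
T0.r0=2 T1.r0=2

outcome vector order: (T0.r0,T1.r0)
|PSO outcomes| = 4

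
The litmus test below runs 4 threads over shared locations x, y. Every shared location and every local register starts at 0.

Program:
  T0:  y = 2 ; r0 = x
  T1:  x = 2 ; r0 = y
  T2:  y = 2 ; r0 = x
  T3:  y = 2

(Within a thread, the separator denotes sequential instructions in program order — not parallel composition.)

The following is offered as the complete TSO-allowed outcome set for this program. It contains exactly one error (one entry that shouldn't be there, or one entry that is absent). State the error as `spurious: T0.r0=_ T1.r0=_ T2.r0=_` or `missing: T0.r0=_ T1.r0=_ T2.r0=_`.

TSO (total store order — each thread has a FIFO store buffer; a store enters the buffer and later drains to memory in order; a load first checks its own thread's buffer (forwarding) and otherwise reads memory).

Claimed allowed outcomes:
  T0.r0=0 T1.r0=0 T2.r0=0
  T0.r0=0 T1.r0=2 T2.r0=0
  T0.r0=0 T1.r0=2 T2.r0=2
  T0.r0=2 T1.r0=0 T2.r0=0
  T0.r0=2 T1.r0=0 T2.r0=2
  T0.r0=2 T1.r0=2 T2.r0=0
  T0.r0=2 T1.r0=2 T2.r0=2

outcome vector order: (T0.r0,T1.r0,T2.r0)
TSO: 8 outcomes — {(0,0,0); (0,0,2); (0,2,0); (0,2,2); (2,0,0); (2,0,2); (2,2,0); (2,2,2)}
TSO∖claimed = {(0,0,2)}

missing: T0.r0=0 T1.r0=0 T2.r0=2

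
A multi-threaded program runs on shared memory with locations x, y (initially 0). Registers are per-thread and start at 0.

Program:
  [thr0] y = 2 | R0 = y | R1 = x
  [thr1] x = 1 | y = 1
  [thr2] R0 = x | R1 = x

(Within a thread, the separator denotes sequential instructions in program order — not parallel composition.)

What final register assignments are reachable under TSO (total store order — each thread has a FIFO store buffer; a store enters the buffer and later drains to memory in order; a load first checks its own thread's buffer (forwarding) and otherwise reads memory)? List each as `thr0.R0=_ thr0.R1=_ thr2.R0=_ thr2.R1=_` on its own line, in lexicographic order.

thr0.R0=1 thr0.R1=1 thr2.R0=0 thr2.R1=0
thr0.R0=1 thr0.R1=1 thr2.R0=0 thr2.R1=1
thr0.R0=1 thr0.R1=1 thr2.R0=1 thr2.R1=1
thr0.R0=2 thr0.R1=0 thr2.R0=0 thr2.R1=0
thr0.R0=2 thr0.R1=0 thr2.R0=0 thr2.R1=1
thr0.R0=2 thr0.R1=0 thr2.R0=1 thr2.R1=1
thr0.R0=2 thr0.R1=1 thr2.R0=0 thr2.R1=0
thr0.R0=2 thr0.R1=1 thr2.R0=0 thr2.R1=1
thr0.R0=2 thr0.R1=1 thr2.R0=1 thr2.R1=1

outcome vector order: (thr0.R0,thr0.R1,thr2.R0,thr2.R1)
|TSO outcomes| = 9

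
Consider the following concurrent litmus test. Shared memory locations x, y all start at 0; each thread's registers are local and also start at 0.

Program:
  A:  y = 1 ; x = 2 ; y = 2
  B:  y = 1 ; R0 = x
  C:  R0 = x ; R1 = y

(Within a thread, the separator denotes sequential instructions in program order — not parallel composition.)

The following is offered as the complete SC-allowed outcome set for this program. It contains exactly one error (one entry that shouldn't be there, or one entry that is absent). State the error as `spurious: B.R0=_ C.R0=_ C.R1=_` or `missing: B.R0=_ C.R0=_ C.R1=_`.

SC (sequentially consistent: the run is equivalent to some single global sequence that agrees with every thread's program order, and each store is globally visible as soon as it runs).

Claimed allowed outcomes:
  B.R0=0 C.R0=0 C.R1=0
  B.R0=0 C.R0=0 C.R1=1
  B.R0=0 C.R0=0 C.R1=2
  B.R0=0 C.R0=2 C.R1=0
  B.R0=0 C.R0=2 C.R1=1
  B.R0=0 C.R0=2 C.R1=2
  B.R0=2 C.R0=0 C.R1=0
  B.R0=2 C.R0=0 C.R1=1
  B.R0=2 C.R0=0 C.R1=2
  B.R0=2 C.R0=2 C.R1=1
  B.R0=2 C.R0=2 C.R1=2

outcome vector order: (B.R0,C.R0,C.R1)
SC (10): (0,0,0); (0,0,1); (0,0,2); (0,2,1); (0,2,2); (2,0,0); (2,0,1); (2,0,2); (2,2,1); (2,2,2)
claimed∖SC = {(0,2,0)}

spurious: B.R0=0 C.R0=2 C.R1=0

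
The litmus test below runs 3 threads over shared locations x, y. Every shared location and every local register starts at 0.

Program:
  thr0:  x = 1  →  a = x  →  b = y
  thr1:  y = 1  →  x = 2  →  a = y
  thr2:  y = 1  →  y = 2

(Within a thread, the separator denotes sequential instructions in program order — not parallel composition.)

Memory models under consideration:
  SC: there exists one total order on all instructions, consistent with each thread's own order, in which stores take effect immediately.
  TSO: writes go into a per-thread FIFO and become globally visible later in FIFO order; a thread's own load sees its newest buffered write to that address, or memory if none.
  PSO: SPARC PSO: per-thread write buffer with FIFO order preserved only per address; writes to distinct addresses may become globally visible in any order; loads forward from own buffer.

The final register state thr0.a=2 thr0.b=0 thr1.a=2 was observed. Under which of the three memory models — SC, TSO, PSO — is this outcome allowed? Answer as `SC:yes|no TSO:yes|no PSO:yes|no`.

SC:no TSO:no PSO:yes

outcome vector order: (thr0.a,thr0.b,thr1.a)
SC (10): 101; 102; 111; 112; 121; 122; 211; 212; 221; 222
TSO (10): 101; 102; 111; 112; 121; 122; 211; 212; 221; 222
PSO (12): 101; 102; 111; 112; 121; 122; 201; 202; 211; 212; 221; 222
target 202 ∈ {PSO}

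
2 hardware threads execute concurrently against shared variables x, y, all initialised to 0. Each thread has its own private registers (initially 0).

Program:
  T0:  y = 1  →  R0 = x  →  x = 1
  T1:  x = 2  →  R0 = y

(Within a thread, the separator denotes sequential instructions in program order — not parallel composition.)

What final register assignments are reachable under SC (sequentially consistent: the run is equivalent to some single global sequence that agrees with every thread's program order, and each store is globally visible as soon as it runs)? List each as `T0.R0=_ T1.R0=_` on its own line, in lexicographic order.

T0.R0=0 T1.R0=1
T0.R0=2 T1.R0=0
T0.R0=2 T1.R0=1

outcome vector order: (T0.R0,T1.R0)
|SC outcomes| = 3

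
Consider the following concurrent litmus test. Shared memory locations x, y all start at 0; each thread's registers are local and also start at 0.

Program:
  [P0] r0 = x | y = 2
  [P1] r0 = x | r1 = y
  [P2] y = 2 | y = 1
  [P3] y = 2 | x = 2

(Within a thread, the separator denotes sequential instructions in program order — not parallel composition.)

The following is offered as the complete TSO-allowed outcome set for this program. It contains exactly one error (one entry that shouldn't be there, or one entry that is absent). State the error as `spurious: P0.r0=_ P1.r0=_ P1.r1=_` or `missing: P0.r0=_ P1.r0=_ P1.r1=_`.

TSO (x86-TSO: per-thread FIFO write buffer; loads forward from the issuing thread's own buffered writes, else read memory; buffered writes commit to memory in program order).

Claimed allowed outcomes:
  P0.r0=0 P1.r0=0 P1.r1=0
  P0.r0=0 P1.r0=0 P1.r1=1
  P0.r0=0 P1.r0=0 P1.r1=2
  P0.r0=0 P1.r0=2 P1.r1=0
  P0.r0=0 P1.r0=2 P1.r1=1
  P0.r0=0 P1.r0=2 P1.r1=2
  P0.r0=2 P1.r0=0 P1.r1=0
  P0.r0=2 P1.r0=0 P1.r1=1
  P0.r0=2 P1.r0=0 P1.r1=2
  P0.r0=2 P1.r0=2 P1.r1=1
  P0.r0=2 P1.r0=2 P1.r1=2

spurious: P0.r0=0 P1.r0=2 P1.r1=0

outcome vector order: (P0.r0,P1.r0,P1.r1)
under TSO → 000 001 002 021 022 200 201 202 221 222
claimed∖TSO = {020}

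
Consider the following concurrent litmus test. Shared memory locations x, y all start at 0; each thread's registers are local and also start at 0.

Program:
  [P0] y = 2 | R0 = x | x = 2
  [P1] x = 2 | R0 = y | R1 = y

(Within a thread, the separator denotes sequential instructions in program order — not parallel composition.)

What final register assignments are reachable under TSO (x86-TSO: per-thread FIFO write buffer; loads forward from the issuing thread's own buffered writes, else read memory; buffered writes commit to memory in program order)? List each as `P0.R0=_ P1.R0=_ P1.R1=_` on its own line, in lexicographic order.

outcome vector order: (P0.R0,P1.R0,P1.R1)
|TSO outcomes| = 6

P0.R0=0 P1.R0=0 P1.R1=0
P0.R0=0 P1.R0=0 P1.R1=2
P0.R0=0 P1.R0=2 P1.R1=2
P0.R0=2 P1.R0=0 P1.R1=0
P0.R0=2 P1.R0=0 P1.R1=2
P0.R0=2 P1.R0=2 P1.R1=2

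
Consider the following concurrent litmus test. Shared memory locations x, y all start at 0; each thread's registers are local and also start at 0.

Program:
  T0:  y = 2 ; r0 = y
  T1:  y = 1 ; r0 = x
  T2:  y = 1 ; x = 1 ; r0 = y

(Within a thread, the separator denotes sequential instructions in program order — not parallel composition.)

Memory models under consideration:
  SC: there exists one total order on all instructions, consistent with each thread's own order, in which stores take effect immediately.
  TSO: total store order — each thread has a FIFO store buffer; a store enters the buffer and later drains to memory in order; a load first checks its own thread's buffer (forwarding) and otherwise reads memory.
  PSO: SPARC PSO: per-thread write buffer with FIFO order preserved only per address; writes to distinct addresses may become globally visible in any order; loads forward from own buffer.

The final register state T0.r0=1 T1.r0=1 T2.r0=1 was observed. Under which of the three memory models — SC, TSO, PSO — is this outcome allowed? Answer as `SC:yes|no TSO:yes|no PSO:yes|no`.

outcome vector order: (T0.r0,T1.r0,T2.r0)
[SC] allowed = {(1,0,1); (1,1,1); (1,1,2); (2,0,1); (2,0,2); (2,1,1); (2,1,2)}
[TSO] allowed = {(1,0,1); (1,0,2); (1,1,1); (1,1,2); (2,0,1); (2,0,2); (2,1,1); (2,1,2)}
[PSO] allowed = {(1,0,1); (1,0,2); (1,1,1); (1,1,2); (2,0,1); (2,0,2); (2,1,1); (2,1,2)}
target (1,1,1) ∈ {SC,TSO,PSO}

SC:yes TSO:yes PSO:yes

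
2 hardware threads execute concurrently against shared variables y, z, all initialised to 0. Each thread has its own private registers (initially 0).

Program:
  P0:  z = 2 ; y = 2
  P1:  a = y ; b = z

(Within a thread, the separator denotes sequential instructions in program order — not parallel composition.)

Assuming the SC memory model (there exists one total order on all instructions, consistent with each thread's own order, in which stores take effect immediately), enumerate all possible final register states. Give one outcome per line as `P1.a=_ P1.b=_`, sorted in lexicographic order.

outcome vector order: (P1.a,P1.b)
|SC outcomes| = 3

P1.a=0 P1.b=0
P1.a=0 P1.b=2
P1.a=2 P1.b=2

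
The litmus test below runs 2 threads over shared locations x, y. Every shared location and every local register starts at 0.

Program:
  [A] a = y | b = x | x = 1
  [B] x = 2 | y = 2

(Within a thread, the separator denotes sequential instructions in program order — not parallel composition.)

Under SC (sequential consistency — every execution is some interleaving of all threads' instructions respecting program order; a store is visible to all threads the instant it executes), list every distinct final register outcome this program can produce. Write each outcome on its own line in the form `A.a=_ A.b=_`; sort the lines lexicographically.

A.a=0 A.b=0
A.a=0 A.b=2
A.a=2 A.b=2

outcome vector order: (A.a,A.b)
|SC outcomes| = 3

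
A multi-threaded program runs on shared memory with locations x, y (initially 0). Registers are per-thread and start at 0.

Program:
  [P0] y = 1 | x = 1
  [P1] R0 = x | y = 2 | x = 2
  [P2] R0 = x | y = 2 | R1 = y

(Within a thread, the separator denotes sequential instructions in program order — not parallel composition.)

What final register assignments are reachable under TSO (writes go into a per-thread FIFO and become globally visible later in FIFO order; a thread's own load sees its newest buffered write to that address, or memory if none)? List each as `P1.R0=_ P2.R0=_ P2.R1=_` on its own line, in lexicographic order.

P1.R0=0 P2.R0=0 P2.R1=1
P1.R0=0 P2.R0=0 P2.R1=2
P1.R0=0 P2.R0=1 P2.R1=2
P1.R0=0 P2.R0=2 P2.R1=1
P1.R0=0 P2.R0=2 P2.R1=2
P1.R0=1 P2.R0=0 P2.R1=1
P1.R0=1 P2.R0=0 P2.R1=2
P1.R0=1 P2.R0=1 P2.R1=2
P1.R0=1 P2.R0=2 P2.R1=2

outcome vector order: (P1.R0,P2.R0,P2.R1)
|TSO outcomes| = 9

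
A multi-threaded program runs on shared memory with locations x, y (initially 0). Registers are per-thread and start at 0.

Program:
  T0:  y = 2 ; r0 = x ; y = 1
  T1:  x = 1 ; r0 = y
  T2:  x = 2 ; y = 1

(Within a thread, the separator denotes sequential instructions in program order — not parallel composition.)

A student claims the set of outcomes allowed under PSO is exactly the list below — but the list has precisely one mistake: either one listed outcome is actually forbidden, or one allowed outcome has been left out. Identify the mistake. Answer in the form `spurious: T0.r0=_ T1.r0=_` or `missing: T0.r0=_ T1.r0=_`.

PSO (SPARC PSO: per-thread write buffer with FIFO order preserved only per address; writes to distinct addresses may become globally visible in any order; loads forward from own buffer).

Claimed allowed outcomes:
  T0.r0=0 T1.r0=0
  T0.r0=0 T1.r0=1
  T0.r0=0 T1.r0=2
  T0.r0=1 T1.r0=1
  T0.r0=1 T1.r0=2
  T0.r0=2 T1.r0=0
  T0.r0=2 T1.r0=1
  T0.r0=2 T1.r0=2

outcome vector order: (T0.r0,T1.r0)
PSO (9): 0/0; 0/1; 0/2; 1/0; 1/1; 1/2; 2/0; 2/1; 2/2
PSO∖claimed = {1/0}

missing: T0.r0=1 T1.r0=0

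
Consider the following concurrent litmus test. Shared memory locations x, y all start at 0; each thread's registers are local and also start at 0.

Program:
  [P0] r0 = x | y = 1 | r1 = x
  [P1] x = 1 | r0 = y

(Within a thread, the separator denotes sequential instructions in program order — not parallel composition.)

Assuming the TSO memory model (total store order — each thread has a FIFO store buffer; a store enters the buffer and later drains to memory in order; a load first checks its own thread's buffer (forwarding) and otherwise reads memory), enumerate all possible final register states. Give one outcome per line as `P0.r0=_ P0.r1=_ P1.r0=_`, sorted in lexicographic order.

outcome vector order: (P0.r0,P0.r1,P1.r0)
|TSO outcomes| = 6

P0.r0=0 P0.r1=0 P1.r0=0
P0.r0=0 P0.r1=0 P1.r0=1
P0.r0=0 P0.r1=1 P1.r0=0
P0.r0=0 P0.r1=1 P1.r0=1
P0.r0=1 P0.r1=1 P1.r0=0
P0.r0=1 P0.r1=1 P1.r0=1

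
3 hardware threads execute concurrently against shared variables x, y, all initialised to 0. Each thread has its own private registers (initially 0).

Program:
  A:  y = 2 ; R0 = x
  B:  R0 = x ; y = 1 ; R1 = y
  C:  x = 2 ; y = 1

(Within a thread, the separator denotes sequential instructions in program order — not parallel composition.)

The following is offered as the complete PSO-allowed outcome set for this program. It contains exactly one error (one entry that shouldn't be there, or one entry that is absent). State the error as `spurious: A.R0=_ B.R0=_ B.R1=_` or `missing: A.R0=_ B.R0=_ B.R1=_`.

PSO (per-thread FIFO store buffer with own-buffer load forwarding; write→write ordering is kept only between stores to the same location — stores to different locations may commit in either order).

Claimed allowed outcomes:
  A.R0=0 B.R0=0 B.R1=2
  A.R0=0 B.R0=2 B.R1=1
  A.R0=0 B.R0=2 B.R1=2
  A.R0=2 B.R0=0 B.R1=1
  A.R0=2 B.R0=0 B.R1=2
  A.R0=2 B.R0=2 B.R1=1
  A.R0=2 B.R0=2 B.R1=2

outcome vector order: (A.R0,B.R0,B.R1)
[PSO] allowed = {<0 0 1> <0 0 2> <0 2 1> <0 2 2> <2 0 1> <2 0 2> <2 2 1> <2 2 2>}
PSO∖claimed = {<0 0 1>}

missing: A.R0=0 B.R0=0 B.R1=1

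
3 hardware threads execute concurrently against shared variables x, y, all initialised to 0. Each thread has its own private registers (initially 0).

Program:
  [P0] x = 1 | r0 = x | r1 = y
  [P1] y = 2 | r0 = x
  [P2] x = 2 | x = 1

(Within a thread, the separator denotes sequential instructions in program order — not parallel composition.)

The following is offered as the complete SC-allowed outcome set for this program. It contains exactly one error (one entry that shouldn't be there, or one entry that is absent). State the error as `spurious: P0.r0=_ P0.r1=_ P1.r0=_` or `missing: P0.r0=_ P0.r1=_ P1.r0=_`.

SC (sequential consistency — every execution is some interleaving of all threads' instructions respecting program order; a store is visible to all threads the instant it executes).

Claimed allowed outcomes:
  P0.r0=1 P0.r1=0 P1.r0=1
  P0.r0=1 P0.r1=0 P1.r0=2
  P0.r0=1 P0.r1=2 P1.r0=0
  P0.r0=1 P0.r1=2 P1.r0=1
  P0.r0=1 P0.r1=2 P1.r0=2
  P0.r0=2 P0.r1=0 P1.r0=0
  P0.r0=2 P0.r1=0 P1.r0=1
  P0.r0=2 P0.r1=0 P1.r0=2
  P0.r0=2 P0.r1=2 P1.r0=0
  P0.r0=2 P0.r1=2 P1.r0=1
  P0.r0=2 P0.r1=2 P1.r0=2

spurious: P0.r0=2 P0.r1=0 P1.r0=0

outcome vector order: (P0.r0,P0.r1,P1.r0)
SC (10): (1,0,1), (1,0,2), (1,2,0), (1,2,1), (1,2,2), (2,0,1), (2,0,2), (2,2,0), (2,2,1), (2,2,2)
claimed∖SC = {(2,0,0)}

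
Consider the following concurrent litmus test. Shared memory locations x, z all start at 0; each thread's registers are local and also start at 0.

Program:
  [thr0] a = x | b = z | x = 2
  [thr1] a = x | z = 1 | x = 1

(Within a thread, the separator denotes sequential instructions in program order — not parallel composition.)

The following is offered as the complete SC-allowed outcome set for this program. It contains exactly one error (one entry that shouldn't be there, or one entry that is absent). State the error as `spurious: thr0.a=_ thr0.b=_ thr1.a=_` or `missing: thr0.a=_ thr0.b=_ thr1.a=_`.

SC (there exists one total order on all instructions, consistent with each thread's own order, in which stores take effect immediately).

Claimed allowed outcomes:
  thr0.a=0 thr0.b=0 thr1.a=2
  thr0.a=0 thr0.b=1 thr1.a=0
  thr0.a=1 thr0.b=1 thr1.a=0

outcome vector order: (thr0.a,thr0.b,thr1.a)
SC: 4 outcomes — {<0 0 0> <0 0 2> <0 1 0> <1 1 0>}
SC∖claimed = {<0 0 0>}

missing: thr0.a=0 thr0.b=0 thr1.a=0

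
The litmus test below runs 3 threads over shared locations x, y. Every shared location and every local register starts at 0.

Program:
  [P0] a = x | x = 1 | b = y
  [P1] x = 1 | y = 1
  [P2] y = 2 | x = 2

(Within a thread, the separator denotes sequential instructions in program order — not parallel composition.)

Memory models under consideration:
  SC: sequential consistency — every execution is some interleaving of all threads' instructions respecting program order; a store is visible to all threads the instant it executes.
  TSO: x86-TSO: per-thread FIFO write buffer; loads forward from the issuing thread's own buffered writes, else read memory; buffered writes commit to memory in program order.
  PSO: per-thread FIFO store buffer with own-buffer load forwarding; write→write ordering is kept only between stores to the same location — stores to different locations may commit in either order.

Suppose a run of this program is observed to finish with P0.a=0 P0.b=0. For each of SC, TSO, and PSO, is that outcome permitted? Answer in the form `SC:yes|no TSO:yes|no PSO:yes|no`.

outcome vector order: (P0.a,P0.b)
under SC → (0,0) (0,1) (0,2) (1,0) (1,1) (1,2) (2,1) (2,2)
under TSO → (0,0) (0,1) (0,2) (1,0) (1,1) (1,2) (2,1) (2,2)
under PSO → (0,0) (0,1) (0,2) (1,0) (1,1) (1,2) (2,0) (2,1) (2,2)
target (0,0) ∈ {SC,TSO,PSO}

SC:yes TSO:yes PSO:yes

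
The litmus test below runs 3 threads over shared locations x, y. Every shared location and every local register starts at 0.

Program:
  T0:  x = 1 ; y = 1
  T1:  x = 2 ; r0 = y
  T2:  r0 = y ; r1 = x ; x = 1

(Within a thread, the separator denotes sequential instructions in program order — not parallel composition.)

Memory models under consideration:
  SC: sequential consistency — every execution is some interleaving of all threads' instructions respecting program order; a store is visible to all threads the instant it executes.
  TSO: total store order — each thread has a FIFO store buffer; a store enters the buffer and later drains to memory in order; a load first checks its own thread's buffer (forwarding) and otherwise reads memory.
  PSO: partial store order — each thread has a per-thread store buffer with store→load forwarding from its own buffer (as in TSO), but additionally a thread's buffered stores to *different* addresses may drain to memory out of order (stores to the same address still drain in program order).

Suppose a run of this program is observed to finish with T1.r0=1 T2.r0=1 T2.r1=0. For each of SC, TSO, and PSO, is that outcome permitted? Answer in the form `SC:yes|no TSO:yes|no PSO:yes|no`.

SC:no TSO:no PSO:yes

outcome vector order: (T1.r0,T2.r0,T2.r1)
SC (10): (0,0,0); (0,0,1); (0,0,2); (0,1,1); (0,1,2); (1,0,0); (1,0,1); (1,0,2); (1,1,1); (1,1,2)
TSO (10): (0,0,0); (0,0,1); (0,0,2); (0,1,1); (0,1,2); (1,0,0); (1,0,1); (1,0,2); (1,1,1); (1,1,2)
PSO (12): (0,0,0); (0,0,1); (0,0,2); (0,1,0); (0,1,1); (0,1,2); (1,0,0); (1,0,1); (1,0,2); (1,1,0); (1,1,1); (1,1,2)
target (1,1,0) ∈ {PSO}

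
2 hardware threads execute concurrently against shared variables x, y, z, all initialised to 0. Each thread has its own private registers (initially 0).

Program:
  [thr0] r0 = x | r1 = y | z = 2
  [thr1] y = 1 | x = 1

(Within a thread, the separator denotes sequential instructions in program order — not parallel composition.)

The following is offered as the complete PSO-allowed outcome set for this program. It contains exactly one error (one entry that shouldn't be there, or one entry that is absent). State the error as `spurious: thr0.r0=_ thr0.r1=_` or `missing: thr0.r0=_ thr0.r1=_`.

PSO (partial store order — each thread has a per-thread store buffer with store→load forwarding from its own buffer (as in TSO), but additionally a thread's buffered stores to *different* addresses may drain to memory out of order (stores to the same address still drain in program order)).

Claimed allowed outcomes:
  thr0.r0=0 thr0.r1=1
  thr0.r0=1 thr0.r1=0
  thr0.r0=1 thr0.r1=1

outcome vector order: (thr0.r0,thr0.r1)
under PSO → 0/0; 0/1; 1/0; 1/1
PSO∖claimed = {0/0}

missing: thr0.r0=0 thr0.r1=0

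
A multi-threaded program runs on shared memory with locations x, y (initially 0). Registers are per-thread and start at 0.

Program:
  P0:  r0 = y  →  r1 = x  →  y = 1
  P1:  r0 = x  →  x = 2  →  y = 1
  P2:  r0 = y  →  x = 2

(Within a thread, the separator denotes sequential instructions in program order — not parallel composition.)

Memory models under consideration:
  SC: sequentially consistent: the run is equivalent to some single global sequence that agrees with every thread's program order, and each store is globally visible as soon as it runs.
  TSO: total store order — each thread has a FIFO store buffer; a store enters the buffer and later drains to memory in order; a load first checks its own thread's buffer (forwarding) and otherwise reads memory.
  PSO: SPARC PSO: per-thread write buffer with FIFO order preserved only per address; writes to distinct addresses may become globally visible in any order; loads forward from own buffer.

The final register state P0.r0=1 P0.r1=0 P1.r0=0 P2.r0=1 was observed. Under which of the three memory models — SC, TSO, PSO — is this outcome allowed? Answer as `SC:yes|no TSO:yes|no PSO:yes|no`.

outcome vector order: (P0.r0,P0.r1,P1.r0,P2.r0)
under SC → (0,0,0,0) (0,0,0,1) (0,0,2,0) (0,0,2,1) (0,2,0,0) (0,2,0,1) (0,2,2,0) (1,2,0,0) (1,2,0,1) (1,2,2,0)
under TSO → (0,0,0,0) (0,0,0,1) (0,0,2,0) (0,0,2,1) (0,2,0,0) (0,2,0,1) (0,2,2,0) (1,2,0,0) (1,2,0,1) (1,2,2,0)
under PSO → (0,0,0,0) (0,0,0,1) (0,0,2,0) (0,0,2,1) (0,2,0,0) (0,2,0,1) (0,2,2,0) (1,0,0,0) (1,0,0,1) (1,2,0,0) (1,2,0,1) (1,2,2,0)
target (1,0,0,1) ∈ {PSO}

SC:no TSO:no PSO:yes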